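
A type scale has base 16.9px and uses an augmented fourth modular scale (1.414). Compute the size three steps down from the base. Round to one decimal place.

Each step on a modular scale multiplies by the ratio, so the size n steps from the base is base × ratioⁿ.
16.9 ÷ 1.414³ = 16.9 ÷ 2.82715 ≈ 5.98

6.0px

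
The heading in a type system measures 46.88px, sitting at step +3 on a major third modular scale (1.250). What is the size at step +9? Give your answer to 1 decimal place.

Moving from step +3 to step +9 is 6 steps up, so multiply by r⁶.
46.88 × 1.250⁶ = 46.88 × 3.81470 ≈ 178.833

178.8px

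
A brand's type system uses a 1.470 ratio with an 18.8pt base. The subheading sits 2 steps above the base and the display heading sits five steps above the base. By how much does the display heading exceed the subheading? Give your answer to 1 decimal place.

Step 2: 18.8 × 1.470² = 40.625pt
Step 5: 18.8 × 1.470⁵ = 129.046pt
Difference: 129.046 − 40.625 = 88.421pt

88.4pt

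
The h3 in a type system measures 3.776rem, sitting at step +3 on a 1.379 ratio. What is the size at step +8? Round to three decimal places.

3.776 × 1.379⁵ = 3.776 × 4.98679 ≈ 18.830

18.830rem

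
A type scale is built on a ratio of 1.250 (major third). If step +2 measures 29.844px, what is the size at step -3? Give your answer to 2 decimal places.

9.78px

The gap is -3 − (2) = -5 steps, so the factor is 1.250^-5.
29.844 ÷ 1.250⁵ = 29.844 ÷ 3.05176 ≈ 9.779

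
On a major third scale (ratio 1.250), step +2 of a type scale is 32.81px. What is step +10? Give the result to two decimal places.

195.56px

32.81 × 1.250⁸ = 32.81 × 5.96046 ≈ 195.563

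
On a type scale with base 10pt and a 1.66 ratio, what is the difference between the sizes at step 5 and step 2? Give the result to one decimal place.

Step 2: 10.0 × 1.66² = 27.556pt
Step 5: 10.0 × 1.66⁵ = 126.049pt
Difference: 126.049 − 27.556 = 98.493pt

98.5pt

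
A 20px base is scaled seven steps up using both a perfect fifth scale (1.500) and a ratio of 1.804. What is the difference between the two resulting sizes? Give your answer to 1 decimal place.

Perfect fifth: 20.0 × 1.500⁷ = 341.719px
At 1.804: 20.0 × 1.804⁷ = 1243.614px
Difference: 1243.614 − 341.719 = 901.895px

901.9px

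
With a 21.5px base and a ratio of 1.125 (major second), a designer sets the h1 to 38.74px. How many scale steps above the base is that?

1.125ⁿ = 38.74 / 21.5 = 1.8019
n = ln(1.8019) / ln(1.125) = 0.5888 / 0.1178 ≈ 5.00

5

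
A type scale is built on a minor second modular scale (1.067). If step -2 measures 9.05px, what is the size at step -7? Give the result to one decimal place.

6.5px

9.05 ÷ 1.067⁵ = 9.05 ÷ 1.38300 ≈ 6.544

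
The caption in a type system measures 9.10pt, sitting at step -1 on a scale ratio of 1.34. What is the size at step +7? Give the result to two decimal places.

94.60pt

9.10 × 1.34⁸ = 9.10 × 10.39533 ≈ 94.598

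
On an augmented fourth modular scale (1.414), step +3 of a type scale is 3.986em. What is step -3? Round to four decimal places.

3.986 ÷ 1.414⁶ = 3.986 ÷ 7.99275 ≈ 0.4987

0.4987em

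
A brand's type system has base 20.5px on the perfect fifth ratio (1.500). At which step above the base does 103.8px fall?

1.500ⁿ = 103.8 / 20.5 = 5.0634
n = ln(5.0634) / ln(1.500) = 1.6220 / 0.4055 ≈ 4.00

4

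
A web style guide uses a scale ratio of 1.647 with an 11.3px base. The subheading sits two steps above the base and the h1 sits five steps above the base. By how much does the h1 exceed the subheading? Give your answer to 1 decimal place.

Step 2: 11.3 × 1.647² = 30.652px
Step 5: 11.3 × 1.647⁵ = 136.945px
Difference: 136.945 − 30.652 = 106.293px

106.3px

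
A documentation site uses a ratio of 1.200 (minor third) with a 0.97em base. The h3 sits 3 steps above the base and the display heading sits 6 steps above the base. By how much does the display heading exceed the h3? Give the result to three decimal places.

1.220em

Step 3: 0.97 × 1.200³ = 1.67616em
Step 6: 0.97 × 1.200⁶ = 2.89640em
Difference: 2.89640 − 1.67616 = 1.22024em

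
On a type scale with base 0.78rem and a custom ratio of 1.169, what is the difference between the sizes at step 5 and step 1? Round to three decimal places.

Step 1: 0.78 × 1.169 = 0.91182rem
Step 5: 0.78 × 1.169⁵ = 1.70281rem
Difference: 1.70281 − 0.91182 = 0.79099rem

0.791rem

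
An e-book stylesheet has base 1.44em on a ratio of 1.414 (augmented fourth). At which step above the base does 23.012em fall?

8

1.414ⁿ = 23.012 / 1.44 = 15.9806
n = ln(15.9806) / ln(1.414) = 2.7714 / 0.3464 ≈ 8.00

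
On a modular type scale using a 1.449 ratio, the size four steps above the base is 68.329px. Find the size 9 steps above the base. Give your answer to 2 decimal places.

436.46px

68.329 × 1.449⁵ = 68.329 × 6.38766 ≈ 436.463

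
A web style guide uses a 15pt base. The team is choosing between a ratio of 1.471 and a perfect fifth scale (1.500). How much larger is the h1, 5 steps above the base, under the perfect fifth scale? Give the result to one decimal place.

At 1.471: 15.0 × 1.471⁵ = 103.313pt
Perfect fifth: 15.0 × 1.500⁵ = 113.906pt
Difference: 113.906 − 103.313 = 10.593pt

10.6pt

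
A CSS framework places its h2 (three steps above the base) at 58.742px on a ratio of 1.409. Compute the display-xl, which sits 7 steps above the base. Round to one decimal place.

58.742 × 1.409⁴ = 58.742 × 3.94134 ≈ 231.522

231.5px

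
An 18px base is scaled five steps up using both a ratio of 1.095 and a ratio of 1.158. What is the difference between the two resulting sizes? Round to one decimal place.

At 1.095: 18.0 × 1.095⁵ = 28.336px
At 1.158: 18.0 × 1.158⁵ = 37.481px
Difference: 37.481 − 28.336 = 9.145px

9.1px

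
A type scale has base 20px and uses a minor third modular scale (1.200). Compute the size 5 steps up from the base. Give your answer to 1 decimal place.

20.0 × 1.200⁵ = 20.0 × 2.48832 ≈ 49.77

49.8px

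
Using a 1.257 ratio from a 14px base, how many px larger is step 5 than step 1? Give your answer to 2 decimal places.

Step 1: 14.0 × 1.257 = 17.5980px
Step 5: 14.0 × 1.257⁵ = 43.9344px
Difference: 43.9344 − 17.5980 = 26.3364px

26.34px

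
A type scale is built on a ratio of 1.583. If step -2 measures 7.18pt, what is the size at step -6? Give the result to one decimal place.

1.1pt

7.18 ÷ 1.583⁴ = 7.18 ÷ 6.27948 ≈ 1.143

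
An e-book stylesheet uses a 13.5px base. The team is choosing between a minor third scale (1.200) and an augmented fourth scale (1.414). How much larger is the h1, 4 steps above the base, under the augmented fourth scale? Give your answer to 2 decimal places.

25.97px

Minor third: 13.5 × 1.200⁴ = 27.9936px
Augmented fourth: 13.5 × 1.414⁴ = 53.9674px
Difference: 53.9674 − 27.9936 = 25.9738px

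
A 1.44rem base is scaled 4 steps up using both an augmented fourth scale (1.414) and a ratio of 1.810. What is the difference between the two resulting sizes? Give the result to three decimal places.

9.699rem

Augmented fourth: 1.44 × 1.414⁴ = 5.75652rem
At 1.810: 1.44 × 1.810⁴ = 15.45528rem
Difference: 15.45528 − 5.75652 = 9.69876rem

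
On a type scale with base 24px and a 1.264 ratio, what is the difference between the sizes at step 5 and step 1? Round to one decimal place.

Step 1: 24.0 × 1.264 = 30.336px
Step 5: 24.0 × 1.264⁵ = 77.437px
Difference: 77.437 − 30.336 = 47.101px

47.1px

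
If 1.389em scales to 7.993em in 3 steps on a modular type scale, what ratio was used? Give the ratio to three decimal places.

1.792

The ratio satisfies 1.389 × r³ = 7.993, so r = (7.993 / 1.389)^(1/3).
r = 5.7545^(1/3) ≈ 1.7920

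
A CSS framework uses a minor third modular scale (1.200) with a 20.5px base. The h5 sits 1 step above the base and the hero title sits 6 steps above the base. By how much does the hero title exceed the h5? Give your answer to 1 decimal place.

36.6px

Step 1: 20.5 × 1.200 = 24.600px
Step 6: 20.5 × 1.200⁶ = 61.213px
Difference: 61.213 − 24.600 = 36.613px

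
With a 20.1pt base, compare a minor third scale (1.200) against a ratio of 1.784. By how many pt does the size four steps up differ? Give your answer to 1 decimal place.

161.9pt

Minor third: 20.1 × 1.200⁴ = 41.679pt
At 1.784: 20.1 × 1.784⁴ = 203.599pt
Difference: 203.599 − 41.679 = 161.920pt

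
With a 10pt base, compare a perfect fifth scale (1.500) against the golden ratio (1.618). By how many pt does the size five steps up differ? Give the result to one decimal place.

Perfect fifth: 10.0 × 1.500⁵ = 75.938pt
Golden ratio: 10.0 × 1.618⁵ = 110.890pt
Difference: 110.890 − 75.938 = 34.952pt

35.0pt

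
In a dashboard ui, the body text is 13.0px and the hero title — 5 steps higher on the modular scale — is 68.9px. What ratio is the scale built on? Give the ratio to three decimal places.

r⁵ = 68.9 / 13.0, so r = (68.9/13.0)^(1/5).
r = 5.3000^(1/5) ≈ 1.3959

1.396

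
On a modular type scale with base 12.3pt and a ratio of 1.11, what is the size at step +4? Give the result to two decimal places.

A modular type scale is a geometric sequence: sizeₙ = base × rⁿ.
12.3 × 1.11⁴ = 12.3 × 1.51807 ≈ 18.67

18.67pt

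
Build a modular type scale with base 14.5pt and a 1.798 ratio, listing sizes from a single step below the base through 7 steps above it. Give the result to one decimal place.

8.1pt, 14.5pt, 26.1pt, 46.9pt, 84.3pt, 151.5pt, 272.5pt, 489.9pt, 880.8pt

Step -1: 14.5 ÷ 1.798 = 8.1
Step 0: 14.5pt
Step 1: 14.5 × 1.798 = 26.1
Step 2: 14.5 × 1.798² = 46.9
Step 3: 14.5 × 1.798³ = 84.3
Step 4: 14.5 × 1.798⁴ = 151.5
Step 5: 14.5 × 1.798⁵ = 272.5
Step 6: 14.5 × 1.798⁶ = 489.9
Step 7: 14.5 × 1.798⁷ = 880.8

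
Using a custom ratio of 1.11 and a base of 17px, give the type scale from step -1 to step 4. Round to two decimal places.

15.32px, 17.00px, 18.87px, 20.95px, 23.25px, 25.81px

Step -1: 17.0 ÷ 1.11 = 15.32
Step 0: 17px
Step 1: 17.0 × 1.11 = 18.87
Step 2: 17.0 × 1.11² = 20.95
Step 3: 17.0 × 1.11³ = 23.25
Step 4: 17.0 × 1.11⁴ = 25.81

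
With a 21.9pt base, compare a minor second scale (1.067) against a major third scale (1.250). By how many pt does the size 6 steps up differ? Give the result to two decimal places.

51.22pt

Minor second: 21.9 × 1.067⁶ = 32.3170pt
Major third: 21.9 × 1.250⁶ = 83.5419pt
Difference: 83.5419 − 32.3170 = 51.2249pt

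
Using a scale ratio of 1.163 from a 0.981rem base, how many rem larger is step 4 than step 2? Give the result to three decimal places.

Step 2: 0.981 × 1.163² = 1.32687rem
Step 4: 0.981 × 1.163⁴ = 1.79468rem
Difference: 1.79468 − 1.32687 = 0.46781rem

0.468rem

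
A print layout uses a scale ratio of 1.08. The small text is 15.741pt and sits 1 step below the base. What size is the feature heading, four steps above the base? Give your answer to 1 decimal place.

23.1pt

15.741 × 1.08⁵ = 15.741 × 1.46933 ≈ 23.129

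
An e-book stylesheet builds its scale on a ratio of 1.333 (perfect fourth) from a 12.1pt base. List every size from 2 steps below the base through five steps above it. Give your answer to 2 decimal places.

6.81pt, 9.08pt, 12.10pt, 16.13pt, 21.50pt, 28.66pt, 38.20pt, 50.93pt

Step -2: 12.1 ÷ 1.333² = 6.81
Step -1: 12.1 ÷ 1.333 = 9.08
Step 0: 12.1pt
Step 1: 12.1 × 1.333 = 16.13
Step 2: 12.1 × 1.333² = 21.50
Step 3: 12.1 × 1.333³ = 28.66
Step 4: 12.1 × 1.333⁴ = 38.20
Step 5: 12.1 × 1.333⁵ = 50.93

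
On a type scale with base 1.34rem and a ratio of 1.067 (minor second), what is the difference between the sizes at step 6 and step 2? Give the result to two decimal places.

0.45rem

Step 2: 1.34 × 1.067² = 1.5256rem
Step 6: 1.34 × 1.067⁶ = 1.9774rem
Difference: 1.9774 − 1.5256 = 0.4518rem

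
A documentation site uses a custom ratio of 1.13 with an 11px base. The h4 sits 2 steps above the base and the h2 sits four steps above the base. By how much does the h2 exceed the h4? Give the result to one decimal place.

3.9px

Step 2: 11.0 × 1.13² = 14.046px
Step 4: 11.0 × 1.13⁴ = 17.935px
Difference: 17.935 − 14.046 = 3.889px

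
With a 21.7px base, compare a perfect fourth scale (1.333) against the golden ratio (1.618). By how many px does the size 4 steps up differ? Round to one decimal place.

Perfect fourth: 21.7 × 1.333⁴ = 68.514px
Golden ratio: 21.7 × 1.618⁴ = 148.722px
Difference: 148.722 − 68.514 = 80.208px

80.2px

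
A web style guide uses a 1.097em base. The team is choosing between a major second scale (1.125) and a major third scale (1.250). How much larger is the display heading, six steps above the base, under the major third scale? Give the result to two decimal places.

Major second: 1.097 × 1.125⁶ = 2.2239em
Major third: 1.097 × 1.250⁶ = 4.1847em
Difference: 4.1847 − 2.2239 = 1.9608em

1.96em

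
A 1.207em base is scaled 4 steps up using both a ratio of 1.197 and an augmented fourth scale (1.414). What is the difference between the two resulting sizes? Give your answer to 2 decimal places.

2.35em

At 1.197: 1.207 × 1.197⁴ = 2.4779em
Augmented fourth: 1.207 × 1.414⁴ = 4.8251em
Difference: 4.8251 − 2.4779 = 2.3472em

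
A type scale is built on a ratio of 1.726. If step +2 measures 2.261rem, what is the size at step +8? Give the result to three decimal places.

The gap is 8 − (2) = 6 steps, so the factor is 1.726^6.
2.261 × 1.726⁶ = 2.261 × 26.43898 ≈ 59.779

59.779rem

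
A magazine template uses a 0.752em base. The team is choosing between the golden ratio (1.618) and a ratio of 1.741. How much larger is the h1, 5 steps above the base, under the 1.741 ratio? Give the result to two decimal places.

Golden ratio: 0.752 × 1.618⁵ = 8.3389em
At 1.741: 0.752 × 1.741⁵ = 12.0285em
Difference: 12.0285 − 8.3389 = 3.6896em

3.69em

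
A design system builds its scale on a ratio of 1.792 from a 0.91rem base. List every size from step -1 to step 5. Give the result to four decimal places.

0.5078rem, 0.9100rem, 1.6307rem, 2.9223rem, 5.2367rem, 9.3841rem, 16.8163rem

Step -1: 0.91 ÷ 1.792 = 0.5078
Step 0: 0.91rem
Step 1: 0.91 × 1.792 = 1.6307
Step 2: 0.91 × 1.792² = 2.9223
Step 3: 0.91 × 1.792³ = 5.2367
Step 4: 0.91 × 1.792⁴ = 9.3841
Step 5: 0.91 × 1.792⁵ = 16.8163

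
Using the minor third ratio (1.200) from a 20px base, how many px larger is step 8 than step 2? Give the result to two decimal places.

Step 2: 20.0 × 1.200² = 28.8000px
Step 8: 20.0 × 1.200⁸ = 85.9963px
Difference: 85.9963 − 28.8000 = 57.1963px

57.20px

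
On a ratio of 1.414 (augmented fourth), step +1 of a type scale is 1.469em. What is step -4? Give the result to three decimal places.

1.469 ÷ 1.414⁵ = 1.469 ÷ 5.65258 ≈ 0.260

0.260em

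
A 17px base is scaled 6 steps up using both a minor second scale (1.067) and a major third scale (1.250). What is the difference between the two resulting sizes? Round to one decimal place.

Minor second: 17.0 × 1.067⁶ = 25.086px
Major third: 17.0 × 1.250⁶ = 64.850px
Difference: 64.850 − 25.086 = 39.764px

39.8px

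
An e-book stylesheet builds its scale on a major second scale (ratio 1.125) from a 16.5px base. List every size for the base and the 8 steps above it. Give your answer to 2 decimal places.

Step 0: 16.5px
Step 1: 16.5 × 1.125 = 18.56
Step 2: 16.5 × 1.125² = 20.88
Step 3: 16.5 × 1.125³ = 23.49
Step 4: 16.5 × 1.125⁴ = 26.43
Step 5: 16.5 × 1.125⁵ = 29.73
Step 6: 16.5 × 1.125⁶ = 33.45
Step 7: 16.5 × 1.125⁷ = 37.63
Step 8: 16.5 × 1.125⁸ = 42.34

16.50px, 18.56px, 20.88px, 23.49px, 26.43px, 29.73px, 33.45px, 37.63px, 42.34px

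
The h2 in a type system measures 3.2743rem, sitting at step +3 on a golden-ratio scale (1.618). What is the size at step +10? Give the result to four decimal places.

95.0535rem

The gap is 10 − (3) = 7 steps, so the factor is 1.618^7.
3.2743 × 1.618⁷ = 3.2743 × 29.03017 ≈ 95.0535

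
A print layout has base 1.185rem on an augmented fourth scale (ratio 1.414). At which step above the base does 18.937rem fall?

8

1.414ⁿ = 18.937 / 1.185 = 15.9806
n = ln(15.9806) / ln(1.414) = 2.7714 / 0.3464 ≈ 8.00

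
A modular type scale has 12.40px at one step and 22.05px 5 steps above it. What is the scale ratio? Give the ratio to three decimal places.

The ratio satisfies 12.40 × r⁵ = 22.05, so r = (22.05 / 12.40)^(1/5).
r = 1.7782^(1/5) ≈ 1.1220

1.122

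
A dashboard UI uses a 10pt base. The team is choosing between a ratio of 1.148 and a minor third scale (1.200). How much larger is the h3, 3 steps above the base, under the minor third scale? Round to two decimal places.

2.15pt

At 1.148: 10.0 × 1.148³ = 15.1295pt
Minor third: 10.0 × 1.200³ = 17.2800pt
Difference: 17.2800 − 15.1295 = 2.1505pt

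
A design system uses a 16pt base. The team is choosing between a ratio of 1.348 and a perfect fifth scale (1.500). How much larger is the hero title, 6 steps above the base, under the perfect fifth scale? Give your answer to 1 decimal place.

At 1.348: 16.0 × 1.348⁶ = 95.997pt
Perfect fifth: 16.0 × 1.500⁶ = 182.250pt
Difference: 182.250 − 95.997 = 86.253pt

86.3pt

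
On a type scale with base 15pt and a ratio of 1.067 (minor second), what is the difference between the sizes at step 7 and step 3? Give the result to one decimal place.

5.4pt

Step 3: 15.0 × 1.067³ = 18.222pt
Step 7: 15.0 × 1.067⁷ = 23.618pt
Difference: 23.618 − 18.222 = 5.396pt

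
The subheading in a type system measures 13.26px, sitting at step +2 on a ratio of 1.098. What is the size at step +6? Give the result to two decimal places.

19.27px

Moving from step +2 to step +6 is 4 steps up, so multiply by r⁴.
13.26 × 1.098⁴ = 13.26 × 1.45348 ≈ 19.273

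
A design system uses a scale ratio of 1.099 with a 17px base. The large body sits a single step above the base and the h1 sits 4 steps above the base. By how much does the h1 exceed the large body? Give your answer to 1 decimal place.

6.1px

Step 1: 17.0 × 1.099 = 18.683px
Step 4: 17.0 × 1.099⁴ = 24.799px
Difference: 24.799 − 18.683 = 6.116px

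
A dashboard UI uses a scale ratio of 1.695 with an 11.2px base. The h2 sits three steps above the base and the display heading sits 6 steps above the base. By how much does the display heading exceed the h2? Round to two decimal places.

211.06px

Step 3: 11.2 × 1.695³ = 54.5415px
Step 6: 11.2 × 1.695⁶ = 265.6050px
Difference: 265.6050 − 54.5415 = 211.0635px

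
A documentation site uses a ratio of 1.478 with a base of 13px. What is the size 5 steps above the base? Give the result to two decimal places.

91.69px

A modular type scale is a geometric sequence: sizeₙ = base × rⁿ.
13.0 × 1.478⁵ = 13.0 × 7.05297 ≈ 91.69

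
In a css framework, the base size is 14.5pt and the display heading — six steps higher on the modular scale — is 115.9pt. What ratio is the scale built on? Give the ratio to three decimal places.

The ratio satisfies 14.5 × r⁶ = 115.9, so r = (115.9 / 14.5)^(1/6).
r = 7.9931^(1/6) ≈ 1.4140

1.414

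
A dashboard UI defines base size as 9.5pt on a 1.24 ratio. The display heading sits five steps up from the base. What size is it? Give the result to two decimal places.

27.85pt

A modular type scale is a geometric sequence: sizeₙ = base × rⁿ.
9.5 × 1.24⁵ = 9.5 × 2.93163 ≈ 27.85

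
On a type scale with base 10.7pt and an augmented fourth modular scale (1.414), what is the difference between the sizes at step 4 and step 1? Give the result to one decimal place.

27.6pt

Step 1: 10.7 × 1.414 = 15.130pt
Step 4: 10.7 × 1.414⁴ = 42.774pt
Difference: 42.774 − 15.130 = 27.644pt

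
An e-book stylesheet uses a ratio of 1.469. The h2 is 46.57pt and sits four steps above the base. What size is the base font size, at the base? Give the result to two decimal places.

The gap is 0 − (4) = -4 steps, so the factor is 1.469^-4.
46.57 ÷ 1.469⁴ = 46.57 ÷ 4.65680 ≈ 10.000

10.00pt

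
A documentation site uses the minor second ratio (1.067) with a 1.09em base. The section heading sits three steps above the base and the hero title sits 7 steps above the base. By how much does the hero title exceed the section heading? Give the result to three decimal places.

Step 3: 1.09 × 1.067³ = 1.32410em
Step 7: 1.09 × 1.067⁷ = 1.71624em
Difference: 1.71624 − 1.32410 = 0.39214em

0.392em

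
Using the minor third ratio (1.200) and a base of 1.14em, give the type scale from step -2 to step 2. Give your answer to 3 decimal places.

0.792em, 0.950em, 1.140em, 1.368em, 1.642em

Step -2: 1.14 ÷ 1.200² = 0.792
Step -1: 1.14 ÷ 1.200 = 0.950
Step 0: 1.14em
Step 1: 1.14 × 1.200 = 1.368
Step 2: 1.14 × 1.200² = 1.642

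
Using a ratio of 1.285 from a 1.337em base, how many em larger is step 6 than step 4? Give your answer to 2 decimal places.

2.37em

Step 4: 1.337 × 1.285⁴ = 3.6454em
Step 6: 1.337 × 1.285⁶ = 6.0194em
Difference: 6.0194 − 3.6454 = 2.3740em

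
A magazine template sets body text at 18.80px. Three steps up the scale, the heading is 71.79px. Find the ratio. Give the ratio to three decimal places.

1.563

The ratio satisfies 18.80 × r³ = 71.79, so r = (71.79 / 18.80)^(1/3).
r = 3.8186^(1/3) ≈ 1.5630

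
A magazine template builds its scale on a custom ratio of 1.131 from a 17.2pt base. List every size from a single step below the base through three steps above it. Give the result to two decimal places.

Step -1: 17.2 ÷ 1.131 = 15.21
Step 0: 17.2pt
Step 1: 17.2 × 1.131 = 19.45
Step 2: 17.2 × 1.131² = 22.00
Step 3: 17.2 × 1.131³ = 24.88

15.21pt, 17.20pt, 19.45pt, 22.00pt, 24.88pt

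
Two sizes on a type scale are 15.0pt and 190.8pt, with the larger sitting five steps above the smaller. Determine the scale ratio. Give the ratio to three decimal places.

1.663

The ratio satisfies 15.0 × r⁵ = 190.8, so r = (190.8 / 15.0)^(1/5).
r = 12.7200^(1/5) ≈ 1.6630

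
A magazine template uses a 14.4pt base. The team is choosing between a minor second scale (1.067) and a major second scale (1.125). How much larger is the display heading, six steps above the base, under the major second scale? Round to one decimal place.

7.9pt

Minor second: 14.4 × 1.067⁶ = 21.250pt
Major second: 14.4 × 1.125⁶ = 29.193pt
Difference: 29.193 − 21.250 = 7.943pt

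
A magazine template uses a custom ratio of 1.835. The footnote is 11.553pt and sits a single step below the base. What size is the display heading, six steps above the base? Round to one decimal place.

11.553 × 1.835⁷ = 11.553 × 70.05715 ≈ 809.370

809.4pt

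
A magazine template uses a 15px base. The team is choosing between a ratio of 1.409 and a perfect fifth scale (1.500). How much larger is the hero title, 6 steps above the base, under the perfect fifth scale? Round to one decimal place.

At 1.409: 15.0 × 1.409⁶ = 117.370px
Perfect fifth: 15.0 × 1.500⁶ = 170.859px
Difference: 170.859 − 117.370 = 53.489px

53.5px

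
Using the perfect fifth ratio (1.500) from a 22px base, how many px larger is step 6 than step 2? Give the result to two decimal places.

201.09px

Step 2: 22.0 × 1.500² = 49.5000px
Step 6: 22.0 × 1.500⁶ = 250.5938px
Difference: 250.5938 − 49.5000 = 201.0938px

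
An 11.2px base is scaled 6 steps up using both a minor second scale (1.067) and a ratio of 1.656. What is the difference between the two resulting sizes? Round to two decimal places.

Minor second: 11.2 × 1.067⁶ = 16.5274px
At 1.656: 11.2 × 1.656⁶ = 230.9830px
Difference: 230.9830 − 16.5274 = 214.4556px

214.46px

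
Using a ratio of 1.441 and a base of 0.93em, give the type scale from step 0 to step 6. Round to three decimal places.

Step 0: 0.93em
Step 1: 0.93 × 1.441 = 1.340
Step 2: 0.93 × 1.441² = 1.931
Step 3: 0.93 × 1.441³ = 2.783
Step 4: 0.93 × 1.441⁴ = 4.010
Step 5: 0.93 × 1.441⁵ = 5.778
Step 6: 0.93 × 1.441⁶ = 8.327

0.930em, 1.340em, 1.931em, 2.783em, 4.010em, 5.778em, 8.327em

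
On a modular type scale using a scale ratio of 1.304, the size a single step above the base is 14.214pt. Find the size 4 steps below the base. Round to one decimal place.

Moving from step +1 to step -4 is 5 steps down, so divide by r⁵.
14.214 ÷ 1.304⁵ = 14.214 ÷ 3.77040 ≈ 3.770

3.8pt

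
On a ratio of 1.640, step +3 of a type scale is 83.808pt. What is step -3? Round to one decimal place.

83.808 ÷ 1.640⁶ = 83.808 ÷ 19.45643 ≈ 4.307

4.3pt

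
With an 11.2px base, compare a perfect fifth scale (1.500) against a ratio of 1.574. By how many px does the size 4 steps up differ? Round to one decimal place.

Perfect fifth: 11.2 × 1.500⁴ = 56.700px
At 1.574: 11.2 × 1.574⁴ = 68.744px
Difference: 68.744 − 56.700 = 12.044px

12.0px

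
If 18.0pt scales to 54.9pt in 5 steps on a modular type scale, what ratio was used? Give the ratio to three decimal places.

1.250

r⁵ = 54.9 / 18.0, so r = (54.9/18.0)^(1/5).
r = 3.0500^(1/5) ≈ 1.2499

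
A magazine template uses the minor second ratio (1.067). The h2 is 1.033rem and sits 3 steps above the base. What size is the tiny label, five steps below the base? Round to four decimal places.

Moving from step +3 to step -5 is 8 steps down, so divide by r⁸.
1.033 ÷ 1.067⁸ = 1.033 ÷ 1.68002 ≈ 0.6149

0.6149rem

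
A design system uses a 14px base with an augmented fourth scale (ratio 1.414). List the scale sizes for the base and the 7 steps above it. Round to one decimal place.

Step 0: 14px
Step 1: 14.0 × 1.414 = 19.8
Step 2: 14.0 × 1.414² = 28.0
Step 3: 14.0 × 1.414³ = 39.6
Step 4: 14.0 × 1.414⁴ = 56.0
Step 5: 14.0 × 1.414⁵ = 79.1
Step 6: 14.0 × 1.414⁶ = 111.9
Step 7: 14.0 × 1.414⁷ = 158.2

14.0px, 19.8px, 28.0px, 39.6px, 56.0px, 79.1px, 111.9px, 158.2px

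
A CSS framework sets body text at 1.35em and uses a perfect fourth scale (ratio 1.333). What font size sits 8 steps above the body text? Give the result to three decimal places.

A modular type scale is a geometric sequence: sizeₙ = base × rⁿ.
1.35 × 1.333⁸ = 1.35 × 9.96876 ≈ 13.458

13.458em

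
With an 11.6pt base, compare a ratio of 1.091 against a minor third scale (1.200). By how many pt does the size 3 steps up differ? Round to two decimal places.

4.98pt

At 1.091: 11.6 × 1.091³ = 15.0637pt
Minor third: 11.6 × 1.200³ = 20.0448pt
Difference: 20.0448 − 15.0637 = 4.9811pt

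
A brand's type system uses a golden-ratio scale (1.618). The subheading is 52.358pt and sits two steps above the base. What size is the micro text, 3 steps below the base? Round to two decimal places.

4.72pt

52.358 ÷ 1.618⁵ = 52.358 ÷ 11.08901 ≈ 4.722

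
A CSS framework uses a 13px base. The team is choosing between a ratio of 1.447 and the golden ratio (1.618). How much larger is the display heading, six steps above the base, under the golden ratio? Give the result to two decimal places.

At 1.447: 13.0 × 1.447⁶ = 119.3313px
Golden ratio: 13.0 × 1.618⁶ = 233.2461px
Difference: 233.2461 − 119.3313 = 113.9148px

113.91px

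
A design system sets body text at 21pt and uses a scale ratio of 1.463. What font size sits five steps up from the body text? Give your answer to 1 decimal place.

140.7pt

21.0 × 1.463⁵ = 21.0 × 6.70227 ≈ 140.75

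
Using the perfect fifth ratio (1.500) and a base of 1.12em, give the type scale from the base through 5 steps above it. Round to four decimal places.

1.1200em, 1.6800em, 2.5200em, 3.7800em, 5.6700em, 8.5050em

Step 0: 1.12em
Step 1: 1.12 × 1.500 = 1.6800
Step 2: 1.12 × 1.500² = 2.5200
Step 3: 1.12 × 1.500³ = 3.7800
Step 4: 1.12 × 1.500⁴ = 5.6700
Step 5: 1.12 × 1.500⁵ = 8.5050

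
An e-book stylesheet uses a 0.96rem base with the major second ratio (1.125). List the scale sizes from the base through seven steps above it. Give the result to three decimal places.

Step 0: 0.96rem
Step 1: 0.96 × 1.125 = 1.080
Step 2: 0.96 × 1.125² = 1.215
Step 3: 0.96 × 1.125³ = 1.367
Step 4: 0.96 × 1.125⁴ = 1.538
Step 5: 0.96 × 1.125⁵ = 1.730
Step 6: 0.96 × 1.125⁶ = 1.946
Step 7: 0.96 × 1.125⁷ = 2.189

0.960rem, 1.080rem, 1.215rem, 1.367rem, 1.538rem, 1.730rem, 1.946rem, 2.189rem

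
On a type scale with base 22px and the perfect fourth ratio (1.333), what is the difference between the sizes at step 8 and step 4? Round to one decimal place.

Step 4: 22.0 × 1.333⁴ = 69.461px
Step 8: 22.0 × 1.333⁸ = 219.313px
Difference: 219.313 − 69.461 = 149.852px

149.9px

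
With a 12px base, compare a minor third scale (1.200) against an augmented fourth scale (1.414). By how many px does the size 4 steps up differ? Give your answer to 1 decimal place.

23.1px

Minor third: 12.0 × 1.200⁴ = 24.883px
Augmented fourth: 12.0 × 1.414⁴ = 47.971px
Difference: 47.971 − 24.883 = 23.088px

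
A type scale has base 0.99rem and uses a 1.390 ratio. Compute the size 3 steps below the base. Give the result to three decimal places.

0.369rem

A modular type scale is a geometric sequence: sizeₙ = base × rⁿ.
0.99 ÷ 1.390³ = 0.99 ÷ 2.68562 ≈ 0.369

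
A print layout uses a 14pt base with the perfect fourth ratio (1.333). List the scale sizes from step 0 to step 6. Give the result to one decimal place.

14.0pt, 18.7pt, 24.9pt, 33.2pt, 44.2pt, 58.9pt, 78.5pt

Step 0: 14pt
Step 1: 14.0 × 1.333 = 18.7
Step 2: 14.0 × 1.333² = 24.9
Step 3: 14.0 × 1.333³ = 33.2
Step 4: 14.0 × 1.333⁴ = 44.2
Step 5: 14.0 × 1.333⁵ = 58.9
Step 6: 14.0 × 1.333⁶ = 78.5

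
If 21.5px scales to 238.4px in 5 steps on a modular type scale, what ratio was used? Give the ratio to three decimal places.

1.618

r⁵ = 238.4 / 21.5, so r = (238.4/21.5)^(1/5).
r = 11.0884^(1/5) ≈ 1.6180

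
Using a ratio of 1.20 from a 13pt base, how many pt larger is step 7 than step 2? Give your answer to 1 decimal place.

Step 2: 13.0 × 1.20² = 18.720pt
Step 7: 13.0 × 1.20⁷ = 46.581pt
Difference: 46.581 − 18.720 = 27.861pt

27.9pt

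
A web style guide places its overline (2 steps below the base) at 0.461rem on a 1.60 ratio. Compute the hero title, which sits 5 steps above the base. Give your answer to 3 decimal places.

0.461 × 1.60⁷ = 0.461 × 26.84355 ≈ 12.375

12.375rem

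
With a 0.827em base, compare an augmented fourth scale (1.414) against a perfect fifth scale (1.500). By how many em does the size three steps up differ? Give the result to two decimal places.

0.45em

Augmented fourth: 0.827 × 1.414³ = 2.3380em
Perfect fifth: 0.827 × 1.500³ = 2.7911em
Difference: 2.7911 − 2.3380 = 0.4531em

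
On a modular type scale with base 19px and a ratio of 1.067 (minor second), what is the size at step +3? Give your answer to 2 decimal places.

23.08px

Every step multiplies by the scale ratio.
19.0 × 1.067³ = 19.0 × 1.21477 ≈ 23.08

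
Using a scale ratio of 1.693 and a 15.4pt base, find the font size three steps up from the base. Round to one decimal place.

74.7pt

15.4 × 1.693³ = 15.4 × 4.85256 ≈ 74.73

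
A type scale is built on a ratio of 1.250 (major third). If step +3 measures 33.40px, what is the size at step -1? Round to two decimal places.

13.68px

Moving from step +3 to step -1 is 4 steps down, so divide by r⁴.
33.40 ÷ 1.250⁴ = 33.40 ÷ 2.44141 ≈ 13.681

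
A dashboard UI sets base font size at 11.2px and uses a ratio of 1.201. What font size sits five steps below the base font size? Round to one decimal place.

11.2 ÷ 1.201⁵ = 11.2 ÷ 2.49871 ≈ 4.48

4.5px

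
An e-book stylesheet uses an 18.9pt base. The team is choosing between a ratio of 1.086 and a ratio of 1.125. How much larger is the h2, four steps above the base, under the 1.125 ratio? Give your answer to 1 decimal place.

At 1.086: 18.9 × 1.086⁴ = 26.289pt
At 1.125: 18.9 × 1.125⁴ = 30.274pt
Difference: 30.274 − 26.289 = 3.985pt

4.0pt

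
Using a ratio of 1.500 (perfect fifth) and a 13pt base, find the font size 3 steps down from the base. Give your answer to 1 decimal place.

3.9pt

13.0 ÷ 1.500³ = 13.0 ÷ 3.37500 ≈ 3.85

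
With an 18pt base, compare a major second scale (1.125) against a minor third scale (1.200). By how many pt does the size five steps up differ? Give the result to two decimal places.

Major second: 18.0 × 1.125⁵ = 32.4366pt
Minor third: 18.0 × 1.200⁵ = 44.7898pt
Difference: 44.7898 − 32.4366 = 12.3532pt

12.35pt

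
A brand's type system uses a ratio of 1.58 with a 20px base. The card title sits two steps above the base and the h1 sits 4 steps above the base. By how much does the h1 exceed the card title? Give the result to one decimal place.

Step 2: 20.0 × 1.58² = 49.928px
Step 4: 20.0 × 1.58⁴ = 124.640px
Difference: 124.640 − 49.928 = 74.712px

74.7px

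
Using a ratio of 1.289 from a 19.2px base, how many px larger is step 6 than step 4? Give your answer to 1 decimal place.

Step 4: 19.2 × 1.289⁴ = 53.005px
Step 6: 19.2 × 1.289⁶ = 88.068px
Difference: 88.068 − 53.005 = 35.063px

35.1px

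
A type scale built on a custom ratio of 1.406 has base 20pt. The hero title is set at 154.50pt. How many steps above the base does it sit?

6

1.406ⁿ = 154.50 / 20 = 7.7250
n = ln(7.7250) / ln(1.406) = 2.0445 / 0.3407 ≈ 6.00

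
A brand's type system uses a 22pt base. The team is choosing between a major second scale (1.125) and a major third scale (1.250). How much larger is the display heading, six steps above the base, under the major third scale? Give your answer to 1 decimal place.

39.3pt

Major second: 22.0 × 1.125⁶ = 44.600pt
Major third: 22.0 × 1.250⁶ = 83.923pt
Difference: 83.923 − 44.600 = 39.323pt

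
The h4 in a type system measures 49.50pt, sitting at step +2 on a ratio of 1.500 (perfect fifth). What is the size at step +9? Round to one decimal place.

845.8pt

49.50 × 1.500⁷ = 49.50 × 17.08594 ≈ 845.754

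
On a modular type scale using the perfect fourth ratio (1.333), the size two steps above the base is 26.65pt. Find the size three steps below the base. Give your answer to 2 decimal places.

26.65 ÷ 1.333⁵ = 26.65 ÷ 4.20873 ≈ 6.332

6.33pt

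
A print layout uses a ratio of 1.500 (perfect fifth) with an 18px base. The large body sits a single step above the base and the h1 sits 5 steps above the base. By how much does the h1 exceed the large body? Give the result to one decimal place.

109.7px

Step 1: 18.0 × 1.500 = 27.000px
Step 5: 18.0 × 1.500⁵ = 136.688px
Difference: 136.688 − 27.000 = 109.688px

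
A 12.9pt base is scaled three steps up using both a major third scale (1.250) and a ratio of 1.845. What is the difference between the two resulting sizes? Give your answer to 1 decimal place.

55.8pt

Major third: 12.9 × 1.250³ = 25.195pt
At 1.845: 12.9 × 1.845³ = 81.017pt
Difference: 81.017 − 25.195 = 55.822pt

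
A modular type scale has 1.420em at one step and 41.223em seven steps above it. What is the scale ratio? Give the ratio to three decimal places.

r⁷ = 41.223 / 1.420, so r = (41.223/1.420)^(1/7).
r = 29.0303^(1/7) ≈ 1.6180

1.618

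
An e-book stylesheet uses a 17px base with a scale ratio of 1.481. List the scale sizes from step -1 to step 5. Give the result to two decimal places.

11.48px, 17.00px, 25.18px, 37.29px, 55.22px, 81.78px, 121.12px

Step -1: 17.0 ÷ 1.481 = 11.48
Step 0: 17px
Step 1: 17.0 × 1.481 = 25.18
Step 2: 17.0 × 1.481² = 37.29
Step 3: 17.0 × 1.481³ = 55.22
Step 4: 17.0 × 1.481⁴ = 81.78
Step 5: 17.0 × 1.481⁵ = 121.12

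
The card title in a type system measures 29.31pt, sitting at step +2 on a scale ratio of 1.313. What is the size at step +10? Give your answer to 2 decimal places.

29.31 × 1.313⁸ = 29.31 × 8.83319 ≈ 258.901

258.90pt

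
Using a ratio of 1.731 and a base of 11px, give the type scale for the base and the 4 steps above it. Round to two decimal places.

Step 0: 11px
Step 1: 11.0 × 1.731 = 19.04
Step 2: 11.0 × 1.731² = 32.96
Step 3: 11.0 × 1.731³ = 57.05
Step 4: 11.0 × 1.731⁴ = 98.76

11.00px, 19.04px, 32.96px, 57.05px, 98.76px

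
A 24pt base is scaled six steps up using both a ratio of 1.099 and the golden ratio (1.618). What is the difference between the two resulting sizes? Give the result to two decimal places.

388.32pt

At 1.099: 24.0 × 1.099⁶ = 42.2861pt
Golden ratio: 24.0 × 1.618⁶ = 430.6082pt
Difference: 430.6082 − 42.2861 = 388.3221pt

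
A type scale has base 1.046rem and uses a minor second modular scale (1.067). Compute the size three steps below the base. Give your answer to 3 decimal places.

Each step on a modular scale multiplies by the ratio, so the size n steps from the base is base × ratioⁿ.
1.046 ÷ 1.067³ = 1.046 ÷ 1.21477 ≈ 0.861

0.861rem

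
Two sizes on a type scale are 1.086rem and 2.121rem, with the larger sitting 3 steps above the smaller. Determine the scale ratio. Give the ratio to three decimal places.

r³ = 2.121 / 1.086, so r = (2.121/1.086)^(1/3).
r = 1.9530^(1/3) ≈ 1.2500

1.250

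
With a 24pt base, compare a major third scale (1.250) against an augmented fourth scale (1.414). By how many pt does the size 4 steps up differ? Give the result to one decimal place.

37.3pt

Major third: 24.0 × 1.250⁴ = 58.594pt
Augmented fourth: 24.0 × 1.414⁴ = 95.942pt
Difference: 95.942 − 58.594 = 37.348pt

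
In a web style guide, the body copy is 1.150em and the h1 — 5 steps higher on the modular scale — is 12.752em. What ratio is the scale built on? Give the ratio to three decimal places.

1.618

r⁵ = 12.752 / 1.150, so r = (12.752/1.150)^(1/5).
r = 11.0887^(1/5) ≈ 1.6180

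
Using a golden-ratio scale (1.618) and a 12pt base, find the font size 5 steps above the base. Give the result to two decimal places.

Every step multiplies by the scale ratio.
12.0 × 1.618⁵ = 12.0 × 11.08901 ≈ 133.07

133.07pt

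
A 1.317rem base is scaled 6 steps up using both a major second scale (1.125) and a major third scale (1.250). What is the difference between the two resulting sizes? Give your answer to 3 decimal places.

2.354rem

Major second: 1.317 × 1.125⁶ = 2.66994rem
Major third: 1.317 × 1.250⁶ = 5.02396rem
Difference: 5.02396 − 2.66994 = 2.35402rem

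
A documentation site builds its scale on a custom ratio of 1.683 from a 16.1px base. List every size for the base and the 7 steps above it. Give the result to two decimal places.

16.10px, 27.10px, 45.60px, 76.75px, 129.17px, 217.39px, 365.87px, 615.76px

Step 0: 16.1px
Step 1: 16.1 × 1.683 = 27.10
Step 2: 16.1 × 1.683² = 45.60
Step 3: 16.1 × 1.683³ = 76.75
Step 4: 16.1 × 1.683⁴ = 129.17
Step 5: 16.1 × 1.683⁵ = 217.39
Step 6: 16.1 × 1.683⁶ = 365.87
Step 7: 16.1 × 1.683⁷ = 615.76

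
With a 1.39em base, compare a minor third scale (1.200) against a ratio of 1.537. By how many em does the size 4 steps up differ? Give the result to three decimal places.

Minor third: 1.39 × 1.200⁴ = 2.88230em
At 1.537: 1.39 × 1.537⁴ = 7.75729em
Difference: 7.75729 − 2.88230 = 4.87499em

4.875em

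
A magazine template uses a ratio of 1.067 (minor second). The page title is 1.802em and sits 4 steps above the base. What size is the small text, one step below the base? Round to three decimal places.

1.303em

The gap is -1 − (4) = -5 steps, so the factor is 1.067^-5.
1.802 ÷ 1.067⁵ = 1.802 ÷ 1.38300 ≈ 1.303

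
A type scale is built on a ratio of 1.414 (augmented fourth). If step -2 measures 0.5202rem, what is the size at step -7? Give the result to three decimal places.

0.092rem

The gap is -7 − (-2) = -5 steps, so the factor is 1.414^-5.
0.5202 ÷ 1.414⁵ = 0.5202 ÷ 5.65258 ≈ 0.092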